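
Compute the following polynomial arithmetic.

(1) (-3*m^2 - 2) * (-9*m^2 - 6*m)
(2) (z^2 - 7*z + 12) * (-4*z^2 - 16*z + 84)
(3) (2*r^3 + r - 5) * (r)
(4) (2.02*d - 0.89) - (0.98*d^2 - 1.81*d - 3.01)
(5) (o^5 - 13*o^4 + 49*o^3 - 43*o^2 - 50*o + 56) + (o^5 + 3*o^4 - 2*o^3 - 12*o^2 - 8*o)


(1) = 27*m^4 + 18*m^3 + 18*m^2 + 12*m
(2) = -4*z^4 + 12*z^3 + 148*z^2 - 780*z + 1008
(3) = 2*r^4 + r^2 - 5*r
(4) = -0.98*d^2 + 3.83*d + 2.12
(5) = 2*o^5 - 10*o^4 + 47*o^3 - 55*o^2 - 58*o + 56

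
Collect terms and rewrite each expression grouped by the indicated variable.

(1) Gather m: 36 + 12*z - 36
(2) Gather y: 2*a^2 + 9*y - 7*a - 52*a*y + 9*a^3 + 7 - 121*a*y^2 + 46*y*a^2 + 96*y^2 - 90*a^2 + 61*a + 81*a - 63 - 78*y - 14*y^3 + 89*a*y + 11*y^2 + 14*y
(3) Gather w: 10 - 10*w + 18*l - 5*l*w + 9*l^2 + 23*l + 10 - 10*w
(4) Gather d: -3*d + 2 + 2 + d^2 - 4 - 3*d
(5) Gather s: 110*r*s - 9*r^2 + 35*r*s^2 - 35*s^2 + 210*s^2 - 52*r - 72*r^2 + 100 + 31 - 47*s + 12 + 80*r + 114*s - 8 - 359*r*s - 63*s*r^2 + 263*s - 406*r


(1) = 12*z
(2) = 9*a^3 - 88*a^2 + 135*a - 14*y^3 + y^2*(107 - 121*a) + y*(46*a^2 + 37*a - 55) - 56
(3) = 9*l^2 + 41*l + w*(-5*l - 20) + 20
(4) = d^2 - 6*d
(5) = -81*r^2 - 378*r + s^2*(35*r + 175) + s*(-63*r^2 - 249*r + 330) + 135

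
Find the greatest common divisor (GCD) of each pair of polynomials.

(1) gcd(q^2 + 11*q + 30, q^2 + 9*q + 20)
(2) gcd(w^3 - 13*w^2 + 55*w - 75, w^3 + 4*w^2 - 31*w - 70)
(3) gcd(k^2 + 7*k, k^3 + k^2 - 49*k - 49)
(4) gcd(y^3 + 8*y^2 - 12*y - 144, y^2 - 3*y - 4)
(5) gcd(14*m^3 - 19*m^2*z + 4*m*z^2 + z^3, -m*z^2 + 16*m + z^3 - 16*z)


(1) = gcd((q + 5)*(q + 6), (q + 4)*(q + 5)) = q + 5
(2) = w - 5
(3) = gcd(k*(k + 7), (k - 7)*(k + 1)*(k + 7)) = k + 7
(4) = y - 4
(5) = -m + z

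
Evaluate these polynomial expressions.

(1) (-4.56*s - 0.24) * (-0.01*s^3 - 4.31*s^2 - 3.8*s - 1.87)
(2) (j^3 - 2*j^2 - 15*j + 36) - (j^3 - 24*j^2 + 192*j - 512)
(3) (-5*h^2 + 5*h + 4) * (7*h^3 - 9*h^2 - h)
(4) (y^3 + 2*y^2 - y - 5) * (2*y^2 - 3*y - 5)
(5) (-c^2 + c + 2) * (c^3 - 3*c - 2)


(1) = 0.0456*s^4 + 19.656*s^3 + 18.3624*s^2 + 9.4392*s + 0.4488
(2) = 22*j^2 - 207*j + 548
(3) = -35*h^5 + 80*h^4 - 12*h^3 - 41*h^2 - 4*h
(4) = 2*y^5 + y^4 - 13*y^3 - 17*y^2 + 20*y + 25
(5) = -c^5 + c^4 + 5*c^3 - c^2 - 8*c - 4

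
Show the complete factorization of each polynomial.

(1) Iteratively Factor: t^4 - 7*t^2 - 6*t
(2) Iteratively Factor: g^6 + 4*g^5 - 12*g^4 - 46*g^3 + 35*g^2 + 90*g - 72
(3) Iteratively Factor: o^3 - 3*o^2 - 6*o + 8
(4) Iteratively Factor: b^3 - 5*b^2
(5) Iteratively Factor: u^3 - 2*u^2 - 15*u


(1) = (t + 1)*(t^3 - t^2 - 6*t) = (t + 1)*(t + 2)*(t^2 - 3*t) = t*(t + 1)*(t + 2)*(t - 3)
(2) = (g + 2)*(g^5 + 2*g^4 - 16*g^3 - 14*g^2 + 63*g - 36) = (g - 1)*(g + 2)*(g^4 + 3*g^3 - 13*g^2 - 27*g + 36) = (g - 3)*(g - 1)*(g + 2)*(g^3 + 6*g^2 + 5*g - 12) = (g - 3)*(g - 1)^2*(g + 2)*(g^2 + 7*g + 12) = (g - 3)*(g - 1)^2*(g + 2)*(g + 4)*(g + 3)
(3) = (o - 4)*(o^2 + o - 2) = (o - 4)*(o - 1)*(o + 2)
(4) = (b)*(b^2 - 5*b) = b*(b - 5)*(b)
(5) = (u)*(u^2 - 2*u - 15) = u*(u + 3)*(u - 5)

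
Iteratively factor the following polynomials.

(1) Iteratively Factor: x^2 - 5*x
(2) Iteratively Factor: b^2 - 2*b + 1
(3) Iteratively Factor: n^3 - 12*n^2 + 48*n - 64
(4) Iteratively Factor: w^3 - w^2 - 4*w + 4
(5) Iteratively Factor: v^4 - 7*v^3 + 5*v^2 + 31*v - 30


(1) = (x)*(x - 5)
(2) = (b - 1)*(b - 1)
(3) = (n - 4)*(n^2 - 8*n + 16) = (n - 4)^2*(n - 4)
(4) = (w - 1)*(w^2 - 4) = (w - 1)*(w + 2)*(w - 2)
(5) = (v - 3)*(v^3 - 4*v^2 - 7*v + 10) = (v - 5)*(v - 3)*(v^2 + v - 2) = (v - 5)*(v - 3)*(v - 1)*(v + 2)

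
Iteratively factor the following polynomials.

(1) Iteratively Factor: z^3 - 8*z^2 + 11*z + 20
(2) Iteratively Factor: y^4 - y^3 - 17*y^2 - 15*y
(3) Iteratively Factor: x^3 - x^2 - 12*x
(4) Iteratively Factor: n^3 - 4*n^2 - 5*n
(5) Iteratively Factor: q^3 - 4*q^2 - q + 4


(1) = (z + 1)*(z^2 - 9*z + 20) = (z - 4)*(z + 1)*(z - 5)
(2) = (y + 1)*(y^3 - 2*y^2 - 15*y) = y*(y + 1)*(y^2 - 2*y - 15) = y*(y + 1)*(y + 3)*(y - 5)
(3) = (x)*(x^2 - x - 12) = x*(x - 4)*(x + 3)
(4) = (n)*(n^2 - 4*n - 5) = n*(n + 1)*(n - 5)
(5) = (q - 1)*(q^2 - 3*q - 4) = (q - 1)*(q + 1)*(q - 4)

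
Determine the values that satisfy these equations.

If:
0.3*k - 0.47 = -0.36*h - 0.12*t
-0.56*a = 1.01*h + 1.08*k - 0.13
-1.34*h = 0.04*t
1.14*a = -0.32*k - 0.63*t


Then:
a = -1.32
h = -0.06
k = 0.86
t = 1.95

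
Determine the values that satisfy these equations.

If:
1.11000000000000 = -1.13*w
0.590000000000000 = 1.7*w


Then:
No Solution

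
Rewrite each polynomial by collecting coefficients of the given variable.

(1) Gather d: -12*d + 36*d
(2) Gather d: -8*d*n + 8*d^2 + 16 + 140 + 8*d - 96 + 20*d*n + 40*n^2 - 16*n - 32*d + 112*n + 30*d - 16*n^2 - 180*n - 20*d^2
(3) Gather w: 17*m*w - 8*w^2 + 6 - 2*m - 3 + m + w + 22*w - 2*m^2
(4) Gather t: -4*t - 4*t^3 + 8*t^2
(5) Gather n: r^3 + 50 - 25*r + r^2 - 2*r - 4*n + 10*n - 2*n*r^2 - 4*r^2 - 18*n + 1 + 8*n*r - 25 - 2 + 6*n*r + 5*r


(1) = 24*d
(2) = -12*d^2 + d*(12*n + 6) + 24*n^2 - 84*n + 60
(3) = -2*m^2 - m - 8*w^2 + w*(17*m + 23) + 3
(4) = -4*t^3 + 8*t^2 - 4*t
(5) = n*(-2*r^2 + 14*r - 12) + r^3 - 3*r^2 - 22*r + 24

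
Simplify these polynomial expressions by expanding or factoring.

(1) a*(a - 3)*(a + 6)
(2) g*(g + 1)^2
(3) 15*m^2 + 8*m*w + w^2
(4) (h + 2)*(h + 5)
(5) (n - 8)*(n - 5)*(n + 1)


(1) = a^3 + 3*a^2 - 18*a
(2) = g^3 + 2*g^2 + g
(3) = (3*m + w)*(5*m + w)
(4) = h^2 + 7*h + 10
(5) = n^3 - 12*n^2 + 27*n + 40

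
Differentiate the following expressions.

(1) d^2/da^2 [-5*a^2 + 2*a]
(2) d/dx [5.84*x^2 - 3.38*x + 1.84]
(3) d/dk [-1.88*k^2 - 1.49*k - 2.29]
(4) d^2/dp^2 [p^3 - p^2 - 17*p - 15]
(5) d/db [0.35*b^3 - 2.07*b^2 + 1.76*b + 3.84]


(1) = -10
(2) = 11.68*x - 3.38
(3) = -3.76*k - 1.49
(4) = 6*p - 2
(5) = 1.05*b^2 - 4.14*b + 1.76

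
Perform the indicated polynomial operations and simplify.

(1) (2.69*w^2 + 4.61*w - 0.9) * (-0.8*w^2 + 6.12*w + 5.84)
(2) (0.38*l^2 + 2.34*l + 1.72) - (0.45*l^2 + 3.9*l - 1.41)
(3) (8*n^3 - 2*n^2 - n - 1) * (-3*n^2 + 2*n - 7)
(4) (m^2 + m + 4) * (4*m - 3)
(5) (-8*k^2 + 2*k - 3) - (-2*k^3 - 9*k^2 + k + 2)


(1) = -2.152*w^4 + 12.7748*w^3 + 44.6428*w^2 + 21.4144*w - 5.256
(2) = -0.07*l^2 - 1.56*l + 3.13
(3) = -24*n^5 + 22*n^4 - 57*n^3 + 15*n^2 + 5*n + 7
(4) = 4*m^3 + m^2 + 13*m - 12
(5) = 2*k^3 + k^2 + k - 5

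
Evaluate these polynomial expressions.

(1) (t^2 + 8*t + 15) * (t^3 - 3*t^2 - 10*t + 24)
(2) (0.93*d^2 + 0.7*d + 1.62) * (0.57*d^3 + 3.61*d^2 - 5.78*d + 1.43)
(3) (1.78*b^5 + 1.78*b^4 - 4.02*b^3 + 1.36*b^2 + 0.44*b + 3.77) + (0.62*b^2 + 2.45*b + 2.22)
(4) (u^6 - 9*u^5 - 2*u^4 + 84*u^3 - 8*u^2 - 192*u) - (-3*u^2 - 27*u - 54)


(1) = t^5 + 5*t^4 - 19*t^3 - 101*t^2 + 42*t + 360
(2) = 0.5301*d^5 + 3.7563*d^4 - 1.925*d^3 + 3.1321*d^2 - 8.3626*d + 2.3166
(3) = 1.78*b^5 + 1.78*b^4 - 4.02*b^3 + 1.98*b^2 + 2.89*b + 5.99
(4) = u^6 - 9*u^5 - 2*u^4 + 84*u^3 - 5*u^2 - 165*u + 54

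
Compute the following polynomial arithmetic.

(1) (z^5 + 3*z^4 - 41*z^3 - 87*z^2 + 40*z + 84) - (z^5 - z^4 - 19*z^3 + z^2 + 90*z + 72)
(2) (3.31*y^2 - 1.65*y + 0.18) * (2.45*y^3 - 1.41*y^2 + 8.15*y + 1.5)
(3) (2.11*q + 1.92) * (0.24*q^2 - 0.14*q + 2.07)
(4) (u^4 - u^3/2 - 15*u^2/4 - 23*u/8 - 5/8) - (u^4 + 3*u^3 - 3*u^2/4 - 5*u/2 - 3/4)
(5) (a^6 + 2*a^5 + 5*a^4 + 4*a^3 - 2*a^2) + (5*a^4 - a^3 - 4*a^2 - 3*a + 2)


(1) = 4*z^4 - 22*z^3 - 88*z^2 - 50*z + 12
(2) = 8.1095*y^5 - 8.7096*y^4 + 29.744*y^3 - 8.7363*y^2 - 1.008*y + 0.27
(3) = 0.5064*q^3 + 0.1654*q^2 + 4.0989*q + 3.9744
(4) = -7*u^3/2 - 3*u^2 - 3*u/8 + 1/8
(5) = a^6 + 2*a^5 + 10*a^4 + 3*a^3 - 6*a^2 - 3*a + 2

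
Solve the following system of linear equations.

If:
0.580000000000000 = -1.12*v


Then:
v = -0.52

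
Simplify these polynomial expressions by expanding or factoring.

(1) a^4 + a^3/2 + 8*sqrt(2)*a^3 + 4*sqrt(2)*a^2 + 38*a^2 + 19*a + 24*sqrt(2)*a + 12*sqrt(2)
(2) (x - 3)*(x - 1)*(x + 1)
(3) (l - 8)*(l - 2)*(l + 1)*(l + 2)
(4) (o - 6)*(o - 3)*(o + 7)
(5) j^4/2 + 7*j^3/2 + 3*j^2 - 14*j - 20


(1) = (a + 1/2)*(a + sqrt(2))*(a + 3*sqrt(2))*(a + 4*sqrt(2))
(2) = x^3 - 3*x^2 - x + 3
(3) = l^4 - 7*l^3 - 12*l^2 + 28*l + 32
(4) = o^3 - 2*o^2 - 45*o + 126
(5) = (j/2 + 1)*(j - 2)*(j + 2)*(j + 5)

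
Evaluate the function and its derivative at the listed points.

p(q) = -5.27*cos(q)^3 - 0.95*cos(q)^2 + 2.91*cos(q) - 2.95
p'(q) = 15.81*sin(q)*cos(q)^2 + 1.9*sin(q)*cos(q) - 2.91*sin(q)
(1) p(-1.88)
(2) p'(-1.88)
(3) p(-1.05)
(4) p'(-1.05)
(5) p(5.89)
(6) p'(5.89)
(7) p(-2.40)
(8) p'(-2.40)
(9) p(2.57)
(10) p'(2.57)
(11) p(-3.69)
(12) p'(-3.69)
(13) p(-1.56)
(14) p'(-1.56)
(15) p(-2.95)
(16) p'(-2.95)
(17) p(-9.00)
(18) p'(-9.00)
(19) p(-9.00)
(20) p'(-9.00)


(1) = -3.77
(2) = 1.93
(3) = -2.39
(4) = -1.69
(5) = -5.23
(6) = -4.73
(7) = -3.50
(8) = -2.89
(9) = -2.93
(10) = 3.61
(11) = -2.85
(12) = 3.64
(13) = -2.92
(14) = 2.89
(15) = -1.74
(16) = -1.99
(17) = -2.40
(18) = -3.50
(19) = -2.40
(20) = -3.50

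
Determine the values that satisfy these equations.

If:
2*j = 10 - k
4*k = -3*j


Then:
j = 8
k = -6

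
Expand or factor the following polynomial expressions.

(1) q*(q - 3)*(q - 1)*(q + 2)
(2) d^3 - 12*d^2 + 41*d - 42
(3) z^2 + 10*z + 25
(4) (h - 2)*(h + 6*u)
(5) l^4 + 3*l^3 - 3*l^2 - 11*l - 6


(1) = q^4 - 2*q^3 - 5*q^2 + 6*q
(2) = (d - 7)*(d - 3)*(d - 2)
(3) = (z + 5)^2
(4) = h^2 + 6*h*u - 2*h - 12*u
(5) = (l - 2)*(l + 1)^2*(l + 3)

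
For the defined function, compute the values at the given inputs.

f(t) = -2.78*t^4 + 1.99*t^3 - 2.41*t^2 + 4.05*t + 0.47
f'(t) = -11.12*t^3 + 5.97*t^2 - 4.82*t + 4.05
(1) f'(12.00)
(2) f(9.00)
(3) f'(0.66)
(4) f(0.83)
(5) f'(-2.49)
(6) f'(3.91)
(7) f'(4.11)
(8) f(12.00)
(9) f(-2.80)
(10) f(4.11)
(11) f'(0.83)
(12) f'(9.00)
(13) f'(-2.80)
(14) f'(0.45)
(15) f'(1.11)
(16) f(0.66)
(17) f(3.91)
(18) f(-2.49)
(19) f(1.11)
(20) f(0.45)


(1) = -18409.47
(2) = -16947.16
(3) = 0.27
(4) = 1.99
(5) = 224.74
(6) = -588.24
(7) = -686.94
(8) = -54505.33
(9) = -244.32
(10) = -678.69
(11) = -2.20
(12) = -7662.24
(13) = 308.46
(14) = 2.08
(15) = -9.15
(16) = 2.14
(17) = -551.34
(18) = -162.15
(19) = 0.50
(20) = 1.87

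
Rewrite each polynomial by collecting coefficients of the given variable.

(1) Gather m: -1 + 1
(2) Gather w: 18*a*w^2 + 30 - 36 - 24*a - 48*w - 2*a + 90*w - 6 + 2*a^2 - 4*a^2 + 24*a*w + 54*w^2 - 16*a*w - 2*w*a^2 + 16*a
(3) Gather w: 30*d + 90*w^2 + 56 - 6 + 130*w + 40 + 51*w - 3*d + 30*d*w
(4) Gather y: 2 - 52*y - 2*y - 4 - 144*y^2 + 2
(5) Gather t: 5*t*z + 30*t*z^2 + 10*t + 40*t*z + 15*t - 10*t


(1) = 0
(2) = -2*a^2 - 10*a + w^2*(18*a + 54) + w*(-2*a^2 + 8*a + 42) - 12
(3) = 27*d + 90*w^2 + w*(30*d + 181) + 90
(4) = -144*y^2 - 54*y
(5) = t*(30*z^2 + 45*z + 15)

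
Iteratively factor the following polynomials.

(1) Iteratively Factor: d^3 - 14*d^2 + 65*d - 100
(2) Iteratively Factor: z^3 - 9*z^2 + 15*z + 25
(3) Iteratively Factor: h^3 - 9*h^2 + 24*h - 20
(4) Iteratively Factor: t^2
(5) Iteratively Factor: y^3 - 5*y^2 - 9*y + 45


(1) = (d - 5)*(d^2 - 9*d + 20) = (d - 5)^2*(d - 4)
(2) = (z - 5)*(z^2 - 4*z - 5) = (z - 5)^2*(z + 1)
(3) = (h - 2)*(h^2 - 7*h + 10) = (h - 2)^2*(h - 5)
(4) = (t)*(t)
(5) = (y - 3)*(y^2 - 2*y - 15) = (y - 5)*(y - 3)*(y + 3)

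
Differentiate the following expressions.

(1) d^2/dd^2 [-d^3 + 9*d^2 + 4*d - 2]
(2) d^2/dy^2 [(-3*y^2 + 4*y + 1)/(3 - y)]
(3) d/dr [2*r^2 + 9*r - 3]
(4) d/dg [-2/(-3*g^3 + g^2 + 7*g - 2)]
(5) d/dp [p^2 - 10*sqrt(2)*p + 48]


(1) = 18 - 6*d
(2) = 28/(y^3 - 9*y^2 + 27*y - 27)
(3) = 4*r + 9
(4) = 2*(-9*g^2 + 2*g + 7)/(3*g^3 - g^2 - 7*g + 2)^2
(5) = 2*p - 10*sqrt(2)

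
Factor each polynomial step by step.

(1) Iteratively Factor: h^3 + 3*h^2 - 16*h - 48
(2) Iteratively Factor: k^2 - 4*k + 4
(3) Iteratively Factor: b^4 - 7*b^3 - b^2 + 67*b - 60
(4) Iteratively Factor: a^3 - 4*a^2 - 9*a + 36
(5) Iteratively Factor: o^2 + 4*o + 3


(1) = (h - 4)*(h^2 + 7*h + 12) = (h - 4)*(h + 3)*(h + 4)
(2) = (k - 2)*(k - 2)
(3) = (b - 5)*(b^3 - 2*b^2 - 11*b + 12) = (b - 5)*(b - 1)*(b^2 - b - 12) = (b - 5)*(b - 1)*(b + 3)*(b - 4)
(4) = (a - 4)*(a^2 - 9) = (a - 4)*(a + 3)*(a - 3)
(5) = (o + 1)*(o + 3)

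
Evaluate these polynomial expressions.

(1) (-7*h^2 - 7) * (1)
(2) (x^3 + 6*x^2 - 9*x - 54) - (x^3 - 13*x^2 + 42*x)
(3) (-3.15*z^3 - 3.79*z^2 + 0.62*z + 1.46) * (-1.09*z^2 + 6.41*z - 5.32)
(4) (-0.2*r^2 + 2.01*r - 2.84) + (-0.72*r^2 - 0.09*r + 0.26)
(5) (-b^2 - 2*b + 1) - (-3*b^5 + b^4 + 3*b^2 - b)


(1) = -7*h^2 - 7
(2) = 19*x^2 - 51*x - 54
(3) = 3.4335*z^5 - 16.0604*z^4 - 8.2117*z^3 + 22.5456*z^2 + 6.0602*z - 7.7672
(4) = -0.92*r^2 + 1.92*r - 2.58
(5) = 3*b^5 - b^4 - 4*b^2 - b + 1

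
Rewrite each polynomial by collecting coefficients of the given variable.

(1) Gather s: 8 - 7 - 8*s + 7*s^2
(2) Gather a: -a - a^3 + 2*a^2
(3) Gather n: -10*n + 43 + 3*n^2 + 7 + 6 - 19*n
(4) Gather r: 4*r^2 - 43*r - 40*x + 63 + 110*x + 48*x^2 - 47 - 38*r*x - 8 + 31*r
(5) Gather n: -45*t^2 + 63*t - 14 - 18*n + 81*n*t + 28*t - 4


(1) = 7*s^2 - 8*s + 1
(2) = -a^3 + 2*a^2 - a
(3) = 3*n^2 - 29*n + 56
(4) = 4*r^2 + r*(-38*x - 12) + 48*x^2 + 70*x + 8
(5) = n*(81*t - 18) - 45*t^2 + 91*t - 18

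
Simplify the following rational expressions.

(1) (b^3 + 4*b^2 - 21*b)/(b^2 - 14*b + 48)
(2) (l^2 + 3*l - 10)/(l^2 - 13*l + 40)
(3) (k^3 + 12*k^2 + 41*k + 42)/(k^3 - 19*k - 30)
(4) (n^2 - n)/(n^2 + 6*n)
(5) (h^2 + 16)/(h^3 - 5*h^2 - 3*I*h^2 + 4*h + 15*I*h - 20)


(1) = (b^3 + 4*b^2 - 21*b)/(b^2 - 14*b + 48)
(2) = (l^2 + 3*l - 10)/(l^2 - 13*l + 40)
(3) = (k + 7)/(k - 5)
(4) = (n - 1)/(n + 6)
(5) = (h + 4*I)/(h^2 + h*(-5 + I) - 5*I)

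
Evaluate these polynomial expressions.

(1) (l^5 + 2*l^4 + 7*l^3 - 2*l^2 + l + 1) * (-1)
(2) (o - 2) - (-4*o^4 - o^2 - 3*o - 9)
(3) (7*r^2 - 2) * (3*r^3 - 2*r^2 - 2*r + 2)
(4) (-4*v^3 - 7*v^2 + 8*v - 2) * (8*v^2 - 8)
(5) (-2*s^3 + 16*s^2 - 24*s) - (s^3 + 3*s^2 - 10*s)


(1) = -l^5 - 2*l^4 - 7*l^3 + 2*l^2 - l - 1
(2) = 4*o^4 + o^2 + 4*o + 7
(3) = 21*r^5 - 14*r^4 - 20*r^3 + 18*r^2 + 4*r - 4
(4) = -32*v^5 - 56*v^4 + 96*v^3 + 40*v^2 - 64*v + 16
(5) = -3*s^3 + 13*s^2 - 14*s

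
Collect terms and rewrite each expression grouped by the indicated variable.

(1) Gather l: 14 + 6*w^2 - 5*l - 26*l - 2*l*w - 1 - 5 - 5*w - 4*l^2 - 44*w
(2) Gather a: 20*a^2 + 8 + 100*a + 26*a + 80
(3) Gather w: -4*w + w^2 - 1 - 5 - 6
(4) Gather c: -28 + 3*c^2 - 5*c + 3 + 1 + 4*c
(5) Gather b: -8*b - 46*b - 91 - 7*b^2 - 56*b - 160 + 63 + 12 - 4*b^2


(1) = -4*l^2 + l*(-2*w - 31) + 6*w^2 - 49*w + 8
(2) = 20*a^2 + 126*a + 88
(3) = w^2 - 4*w - 12
(4) = 3*c^2 - c - 24
(5) = -11*b^2 - 110*b - 176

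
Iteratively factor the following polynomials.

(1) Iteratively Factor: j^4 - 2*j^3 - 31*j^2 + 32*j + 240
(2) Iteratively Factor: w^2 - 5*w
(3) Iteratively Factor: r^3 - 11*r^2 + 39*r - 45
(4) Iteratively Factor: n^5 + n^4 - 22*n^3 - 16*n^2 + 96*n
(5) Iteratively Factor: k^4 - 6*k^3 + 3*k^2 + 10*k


(1) = (j - 5)*(j^3 + 3*j^2 - 16*j - 48) = (j - 5)*(j + 4)*(j^2 - j - 12) = (j - 5)*(j - 4)*(j + 4)*(j + 3)
(2) = (w)*(w - 5)
(3) = (r - 3)*(r^2 - 8*r + 15) = (r - 5)*(r - 3)*(r - 3)
(4) = (n + 3)*(n^4 - 2*n^3 - 16*n^2 + 32*n) = (n - 2)*(n + 3)*(n^3 - 16*n) = (n - 2)*(n + 3)*(n + 4)*(n^2 - 4*n) = n*(n - 2)*(n + 3)*(n + 4)*(n - 4)
(5) = (k - 5)*(k^3 - k^2 - 2*k) = (k - 5)*(k - 2)*(k^2 + k) = (k - 5)*(k - 2)*(k + 1)*(k)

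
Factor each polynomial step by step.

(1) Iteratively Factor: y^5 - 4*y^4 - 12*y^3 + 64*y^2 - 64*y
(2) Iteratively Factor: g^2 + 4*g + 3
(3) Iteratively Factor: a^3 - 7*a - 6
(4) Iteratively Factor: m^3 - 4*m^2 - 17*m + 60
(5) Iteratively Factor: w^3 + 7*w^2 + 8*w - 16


(1) = (y + 4)*(y^4 - 8*y^3 + 20*y^2 - 16*y) = (y - 4)*(y + 4)*(y^3 - 4*y^2 + 4*y) = y*(y - 4)*(y + 4)*(y^2 - 4*y + 4) = y*(y - 4)*(y - 2)*(y + 4)*(y - 2)
(2) = (g + 1)*(g + 3)
(3) = (a + 1)*(a^2 - a - 6) = (a + 1)*(a + 2)*(a - 3)
(4) = (m + 4)*(m^2 - 8*m + 15) = (m - 3)*(m + 4)*(m - 5)
(5) = (w + 4)*(w^2 + 3*w - 4) = (w + 4)^2*(w - 1)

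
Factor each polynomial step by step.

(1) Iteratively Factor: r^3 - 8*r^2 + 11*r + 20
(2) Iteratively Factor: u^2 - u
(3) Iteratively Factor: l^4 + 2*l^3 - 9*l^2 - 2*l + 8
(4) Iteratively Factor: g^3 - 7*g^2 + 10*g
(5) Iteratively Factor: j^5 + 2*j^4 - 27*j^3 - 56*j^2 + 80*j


(1) = (r - 5)*(r^2 - 3*r - 4) = (r - 5)*(r - 4)*(r + 1)
(2) = (u)*(u - 1)
(3) = (l + 4)*(l^3 - 2*l^2 - l + 2) = (l - 2)*(l + 4)*(l^2 - 1) = (l - 2)*(l - 1)*(l + 4)*(l + 1)
(4) = (g - 2)*(g^2 - 5*g) = (g - 5)*(g - 2)*(g)
(5) = (j - 5)*(j^4 + 7*j^3 + 8*j^2 - 16*j) = (j - 5)*(j - 1)*(j^3 + 8*j^2 + 16*j) = j*(j - 5)*(j - 1)*(j^2 + 8*j + 16) = j*(j - 5)*(j - 1)*(j + 4)*(j + 4)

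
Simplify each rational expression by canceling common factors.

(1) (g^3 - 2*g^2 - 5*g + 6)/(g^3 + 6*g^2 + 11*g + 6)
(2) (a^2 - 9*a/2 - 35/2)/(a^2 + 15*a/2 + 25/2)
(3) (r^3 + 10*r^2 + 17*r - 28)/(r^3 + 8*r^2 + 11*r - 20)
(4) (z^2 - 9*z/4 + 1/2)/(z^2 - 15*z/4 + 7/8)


(1) = (g^2 - 4*g + 3)/(g^2 + 4*g + 3)
(2) = (a - 7)/(a + 5)
(3) = (r + 7)/(r + 5)
(4) = (2*z - 4)/(2*z - 7)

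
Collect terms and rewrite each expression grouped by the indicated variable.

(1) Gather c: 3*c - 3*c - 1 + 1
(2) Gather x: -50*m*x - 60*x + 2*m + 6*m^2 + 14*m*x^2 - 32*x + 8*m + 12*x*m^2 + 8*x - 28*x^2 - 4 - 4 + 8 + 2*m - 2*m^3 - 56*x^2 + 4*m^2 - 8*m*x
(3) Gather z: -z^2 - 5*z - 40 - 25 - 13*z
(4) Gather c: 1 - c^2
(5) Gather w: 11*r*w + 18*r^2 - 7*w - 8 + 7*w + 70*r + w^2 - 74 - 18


(1) = 0
(2) = -2*m^3 + 10*m^2 + 12*m + x^2*(14*m - 84) + x*(12*m^2 - 58*m - 84)
(3) = -z^2 - 18*z - 65
(4) = 1 - c^2
(5) = 18*r^2 + 11*r*w + 70*r + w^2 - 100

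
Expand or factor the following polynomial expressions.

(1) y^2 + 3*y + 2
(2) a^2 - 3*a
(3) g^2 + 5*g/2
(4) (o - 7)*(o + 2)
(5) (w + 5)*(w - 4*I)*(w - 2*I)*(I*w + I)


(1) = (y + 1)*(y + 2)
(2) = a*(a - 3)
(3) = g*(g + 5/2)
(4) = o^2 - 5*o - 14
(5) = I*w^4 + 6*w^3 + 6*I*w^3 + 36*w^2 - 3*I*w^2 + 30*w - 48*I*w - 40*I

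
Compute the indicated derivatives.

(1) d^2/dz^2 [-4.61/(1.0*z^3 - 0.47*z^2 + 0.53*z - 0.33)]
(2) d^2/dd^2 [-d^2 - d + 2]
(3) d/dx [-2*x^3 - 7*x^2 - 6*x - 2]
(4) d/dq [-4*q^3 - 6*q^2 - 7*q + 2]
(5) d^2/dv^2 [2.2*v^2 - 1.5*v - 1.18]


(1) = ((27.66*z - 4.3334)*(1.0*z^3 - 0.47*z^2 + 0.53*z - 0.33) - 4.61*(3.0*z^2 - 0.94*z + 0.53)*(6.0*z^2 - 1.88*z + 1.06))/(1.0*z^3 - 0.47*z^2 + 0.53*z - 0.33)^3
(2) = -2
(3) = -6*x^2 - 14*x - 6
(4) = -12*q^2 - 12*q - 7
(5) = 4.40000000000000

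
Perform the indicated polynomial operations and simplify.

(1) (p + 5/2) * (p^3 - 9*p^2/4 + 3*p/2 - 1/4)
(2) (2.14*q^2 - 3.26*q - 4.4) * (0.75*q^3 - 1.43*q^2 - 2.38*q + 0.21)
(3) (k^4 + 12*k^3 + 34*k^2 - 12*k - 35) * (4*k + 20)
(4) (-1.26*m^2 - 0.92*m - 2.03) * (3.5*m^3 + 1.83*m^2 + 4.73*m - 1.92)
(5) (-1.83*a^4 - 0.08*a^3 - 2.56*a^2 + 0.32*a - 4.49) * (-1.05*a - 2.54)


(1) = p^4 + p^3/4 - 33*p^2/8 + 7*p/2 - 5/8
(2) = 1.605*q^5 - 5.5052*q^4 - 3.7314*q^3 + 14.5002*q^2 + 9.7874*q - 0.924
(3) = 4*k^5 + 68*k^4 + 376*k^3 + 632*k^2 - 380*k - 700
(4) = -4.41*m^5 - 5.5258*m^4 - 14.7484*m^3 - 5.6473*m^2 - 7.8355*m + 3.8976
(5) = 1.9215*a^5 + 4.7322*a^4 + 2.8912*a^3 + 6.1664*a^2 + 3.9017*a + 11.4046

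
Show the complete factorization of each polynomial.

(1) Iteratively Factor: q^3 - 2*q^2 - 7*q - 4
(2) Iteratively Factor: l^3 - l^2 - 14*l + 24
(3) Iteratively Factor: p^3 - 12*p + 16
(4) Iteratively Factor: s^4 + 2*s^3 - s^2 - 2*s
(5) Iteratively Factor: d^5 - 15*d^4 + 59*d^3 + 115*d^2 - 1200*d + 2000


(1) = (q + 1)*(q^2 - 3*q - 4) = (q - 4)*(q + 1)*(q + 1)
(2) = (l - 3)*(l^2 + 2*l - 8) = (l - 3)*(l - 2)*(l + 4)
(3) = (p - 2)*(p^2 + 2*p - 8) = (p - 2)^2*(p + 4)
(4) = (s)*(s^3 + 2*s^2 - s - 2) = s*(s + 2)*(s^2 - 1) = s*(s + 1)*(s + 2)*(s - 1)
(5) = (d - 4)*(d^4 - 11*d^3 + 15*d^2 + 175*d - 500) = (d - 5)*(d - 4)*(d^3 - 6*d^2 - 15*d + 100) = (d - 5)*(d - 4)*(d + 4)*(d^2 - 10*d + 25) = (d - 5)^2*(d - 4)*(d + 4)*(d - 5)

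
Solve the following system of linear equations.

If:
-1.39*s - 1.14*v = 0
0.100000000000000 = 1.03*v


Then:
s = -0.08
v = 0.10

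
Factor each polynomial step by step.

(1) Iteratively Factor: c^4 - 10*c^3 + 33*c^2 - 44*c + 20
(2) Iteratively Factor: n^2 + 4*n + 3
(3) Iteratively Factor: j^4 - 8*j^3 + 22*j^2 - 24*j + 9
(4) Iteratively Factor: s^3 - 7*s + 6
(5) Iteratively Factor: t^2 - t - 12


(1) = (c - 1)*(c^3 - 9*c^2 + 24*c - 20) = (c - 5)*(c - 1)*(c^2 - 4*c + 4) = (c - 5)*(c - 2)*(c - 1)*(c - 2)
(2) = (n + 3)*(n + 1)
(3) = (j - 3)*(j^3 - 5*j^2 + 7*j - 3) = (j - 3)*(j - 1)*(j^2 - 4*j + 3) = (j - 3)^2*(j - 1)*(j - 1)
(4) = (s - 1)*(s^2 + s - 6) = (s - 2)*(s - 1)*(s + 3)
(5) = (t - 4)*(t + 3)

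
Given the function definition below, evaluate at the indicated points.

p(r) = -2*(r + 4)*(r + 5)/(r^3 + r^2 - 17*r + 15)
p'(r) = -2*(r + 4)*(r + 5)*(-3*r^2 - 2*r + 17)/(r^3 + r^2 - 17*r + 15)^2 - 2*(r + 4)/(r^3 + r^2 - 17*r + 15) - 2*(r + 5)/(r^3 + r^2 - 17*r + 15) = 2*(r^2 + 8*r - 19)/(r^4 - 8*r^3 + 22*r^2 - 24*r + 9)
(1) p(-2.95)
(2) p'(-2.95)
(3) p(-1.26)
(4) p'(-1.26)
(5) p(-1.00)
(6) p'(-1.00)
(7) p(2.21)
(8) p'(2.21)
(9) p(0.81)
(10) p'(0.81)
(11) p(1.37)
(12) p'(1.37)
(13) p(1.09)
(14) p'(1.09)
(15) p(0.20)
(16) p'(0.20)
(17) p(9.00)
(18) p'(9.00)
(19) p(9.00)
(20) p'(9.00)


(1) = -0.09
(2) = -0.12
(3) = -0.57
(4) = -0.59
(5) = -0.75
(6) = -0.81
(7) = 12.99
(8) = 7.80
(9) = -23.12
(10) = -137.04
(11) = 17.81
(12) = -33.89
(13) = 59.22
(14) = -615.37
(15) = -3.75
(16) = -6.92
(17) = -0.54
(18) = 0.12
(19) = -0.54
(20) = 0.12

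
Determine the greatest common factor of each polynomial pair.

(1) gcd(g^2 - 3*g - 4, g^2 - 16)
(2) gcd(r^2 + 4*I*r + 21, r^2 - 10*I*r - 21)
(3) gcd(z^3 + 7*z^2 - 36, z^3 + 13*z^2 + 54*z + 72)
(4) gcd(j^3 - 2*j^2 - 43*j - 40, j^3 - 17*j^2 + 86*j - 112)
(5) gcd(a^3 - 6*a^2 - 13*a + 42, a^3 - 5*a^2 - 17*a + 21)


(1) = g - 4
(2) = r - 3*I
(3) = gcd((z - 2)*(z + 3)*(z + 6), (z + 3)*(z + 4)*(z + 6)) = z^2 + 9*z + 18
(4) = gcd((j - 8)*(j + 1)*(j + 5), (j - 8)*(j - 7)*(j - 2)) = j - 8
(5) = gcd((a - 7)*(a - 2)*(a + 3), (a - 7)*(a - 1)*(a + 3)) = a^2 - 4*a - 21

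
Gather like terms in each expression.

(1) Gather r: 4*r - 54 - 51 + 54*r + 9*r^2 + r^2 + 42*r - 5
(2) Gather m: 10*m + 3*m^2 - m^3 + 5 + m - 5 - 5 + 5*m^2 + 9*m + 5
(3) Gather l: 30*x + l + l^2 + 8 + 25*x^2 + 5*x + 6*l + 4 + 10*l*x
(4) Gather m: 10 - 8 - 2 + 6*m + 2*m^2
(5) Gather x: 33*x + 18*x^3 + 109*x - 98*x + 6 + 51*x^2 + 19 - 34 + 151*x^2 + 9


(1) = 10*r^2 + 100*r - 110
(2) = -m^3 + 8*m^2 + 20*m
(3) = l^2 + l*(10*x + 7) + 25*x^2 + 35*x + 12
(4) = 2*m^2 + 6*m
(5) = 18*x^3 + 202*x^2 + 44*x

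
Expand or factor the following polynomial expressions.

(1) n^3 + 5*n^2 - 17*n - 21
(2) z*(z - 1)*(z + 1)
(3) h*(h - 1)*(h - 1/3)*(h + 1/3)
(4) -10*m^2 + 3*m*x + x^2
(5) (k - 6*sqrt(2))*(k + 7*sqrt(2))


(1) = (n - 3)*(n + 1)*(n + 7)
(2) = z^3 - z
(3) = h^4 - h^3 - h^2/9 + h/9
(4) = (-2*m + x)*(5*m + x)
(5) = k^2 + sqrt(2)*k - 84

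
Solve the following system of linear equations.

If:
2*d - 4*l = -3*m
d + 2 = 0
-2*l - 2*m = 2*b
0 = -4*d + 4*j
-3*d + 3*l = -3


Then:
b = 17/3
d = -2
j = -2
l = -3
m = -8/3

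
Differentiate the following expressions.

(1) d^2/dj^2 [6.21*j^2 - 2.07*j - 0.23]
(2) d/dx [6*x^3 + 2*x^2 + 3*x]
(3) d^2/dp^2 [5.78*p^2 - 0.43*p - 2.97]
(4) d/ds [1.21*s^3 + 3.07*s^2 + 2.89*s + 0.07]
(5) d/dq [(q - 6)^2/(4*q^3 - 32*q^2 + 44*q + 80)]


(1) = 12.4200000000000
(2) = 18*x^2 + 4*x + 3
(3) = 11.5600000000000
(4) = 3.63*s^2 + 6.14*s + 2.89
(5) = (q - 6)*(2*q^3 - 16*q^2 + 22*q - (q - 6)*(3*q^2 - 16*q + 11) + 40)/(4*(q^3 - 8*q^2 + 11*q + 20)^2)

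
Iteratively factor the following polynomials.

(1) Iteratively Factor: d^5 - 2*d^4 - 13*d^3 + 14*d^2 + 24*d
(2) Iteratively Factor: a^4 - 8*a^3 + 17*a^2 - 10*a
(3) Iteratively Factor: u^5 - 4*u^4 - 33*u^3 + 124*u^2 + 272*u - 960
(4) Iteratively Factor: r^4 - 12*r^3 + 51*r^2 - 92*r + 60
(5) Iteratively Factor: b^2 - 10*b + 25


(1) = (d + 1)*(d^4 - 3*d^3 - 10*d^2 + 24*d) = (d - 4)*(d + 1)*(d^3 + d^2 - 6*d) = (d - 4)*(d + 1)*(d + 3)*(d^2 - 2*d) = (d - 4)*(d - 2)*(d + 1)*(d + 3)*(d)
(2) = (a - 2)*(a^3 - 6*a^2 + 5*a) = (a - 5)*(a - 2)*(a^2 - a) = a*(a - 5)*(a - 2)*(a - 1)
(3) = (u - 4)*(u^4 - 33*u^2 - 8*u + 240) = (u - 4)*(u - 3)*(u^3 + 3*u^2 - 24*u - 80) = (u - 4)*(u - 3)*(u + 4)*(u^2 - u - 20) = (u - 4)*(u - 3)*(u + 4)^2*(u - 5)
(4) = (r - 2)*(r^3 - 10*r^2 + 31*r - 30) = (r - 2)^2*(r^2 - 8*r + 15) = (r - 3)*(r - 2)^2*(r - 5)
(5) = (b - 5)*(b - 5)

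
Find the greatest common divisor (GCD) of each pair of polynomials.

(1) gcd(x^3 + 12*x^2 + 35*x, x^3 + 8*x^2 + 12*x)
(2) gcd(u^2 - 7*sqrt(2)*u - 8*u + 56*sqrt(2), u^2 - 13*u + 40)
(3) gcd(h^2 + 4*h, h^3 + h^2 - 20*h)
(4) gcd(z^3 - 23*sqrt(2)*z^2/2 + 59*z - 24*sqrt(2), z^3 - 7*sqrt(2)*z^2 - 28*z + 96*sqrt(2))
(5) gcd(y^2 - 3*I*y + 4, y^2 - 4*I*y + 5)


(1) = x
(2) = u - 8
(3) = gcd(h*(h + 4), h*(h - 4)*(h + 5)) = h
(4) = gcd((z - 8*sqrt(2))*(z - 3*sqrt(2))*(z - sqrt(2)/2), (z - 8*sqrt(2))*(z - 2*sqrt(2))*(z + 3*sqrt(2))) = z - 8*sqrt(2)
(5) = gcd((y - 4*I)*(y + I), (y - 5*I)*(y + I)) = y + I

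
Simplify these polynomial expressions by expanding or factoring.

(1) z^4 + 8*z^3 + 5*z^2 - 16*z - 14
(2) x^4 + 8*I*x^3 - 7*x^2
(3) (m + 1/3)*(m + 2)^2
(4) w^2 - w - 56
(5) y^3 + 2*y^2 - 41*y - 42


(1) = (z + 1)*(z + 7)*(z - sqrt(2))*(z + sqrt(2))
(2) = x^2*(x + I)*(x + 7*I)
(3) = m^3 + 13*m^2/3 + 16*m/3 + 4/3
(4) = (w - 8)*(w + 7)
(5) = (y - 6)*(y + 1)*(y + 7)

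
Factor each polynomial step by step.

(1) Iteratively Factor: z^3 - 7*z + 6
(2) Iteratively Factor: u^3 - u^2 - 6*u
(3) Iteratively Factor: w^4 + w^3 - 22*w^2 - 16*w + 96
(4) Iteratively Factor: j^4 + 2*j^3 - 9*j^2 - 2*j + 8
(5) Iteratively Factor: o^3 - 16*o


(1) = (z - 1)*(z^2 + z - 6) = (z - 2)*(z - 1)*(z + 3)
(2) = (u)*(u^2 - u - 6) = u*(u + 2)*(u - 3)
(3) = (w - 2)*(w^3 + 3*w^2 - 16*w - 48) = (w - 4)*(w - 2)*(w^2 + 7*w + 12) = (w - 4)*(w - 2)*(w + 4)*(w + 3)
(4) = (j - 2)*(j^3 + 4*j^2 - j - 4) = (j - 2)*(j - 1)*(j^2 + 5*j + 4) = (j - 2)*(j - 1)*(j + 4)*(j + 1)
(5) = (o)*(o^2 - 16) = o*(o - 4)*(o + 4)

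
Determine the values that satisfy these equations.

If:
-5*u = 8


Then:
u = -8/5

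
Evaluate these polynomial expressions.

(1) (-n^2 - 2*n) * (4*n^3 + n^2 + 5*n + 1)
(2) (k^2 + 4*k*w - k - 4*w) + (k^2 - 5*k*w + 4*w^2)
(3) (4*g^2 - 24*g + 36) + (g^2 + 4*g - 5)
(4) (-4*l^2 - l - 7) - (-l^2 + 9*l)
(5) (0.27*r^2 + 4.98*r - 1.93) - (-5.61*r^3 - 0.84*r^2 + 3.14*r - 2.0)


(1) = -4*n^5 - 9*n^4 - 7*n^3 - 11*n^2 - 2*n
(2) = 2*k^2 - k*w - k + 4*w^2 - 4*w
(3) = 5*g^2 - 20*g + 31
(4) = -3*l^2 - 10*l - 7
(5) = 5.61*r^3 + 1.11*r^2 + 1.84*r + 0.07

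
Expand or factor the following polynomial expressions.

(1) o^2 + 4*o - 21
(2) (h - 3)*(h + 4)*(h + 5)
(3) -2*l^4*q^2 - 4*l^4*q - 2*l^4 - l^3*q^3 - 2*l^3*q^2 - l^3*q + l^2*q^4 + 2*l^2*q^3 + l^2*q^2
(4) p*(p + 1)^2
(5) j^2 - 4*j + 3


(1) = (o - 3)*(o + 7)
(2) = h^3 + 6*h^2 - 7*h - 60
(3) = (-2*l + q)*(l + q)*(l*q + l)^2
(4) = p^3 + 2*p^2 + p
(5) = (j - 3)*(j - 1)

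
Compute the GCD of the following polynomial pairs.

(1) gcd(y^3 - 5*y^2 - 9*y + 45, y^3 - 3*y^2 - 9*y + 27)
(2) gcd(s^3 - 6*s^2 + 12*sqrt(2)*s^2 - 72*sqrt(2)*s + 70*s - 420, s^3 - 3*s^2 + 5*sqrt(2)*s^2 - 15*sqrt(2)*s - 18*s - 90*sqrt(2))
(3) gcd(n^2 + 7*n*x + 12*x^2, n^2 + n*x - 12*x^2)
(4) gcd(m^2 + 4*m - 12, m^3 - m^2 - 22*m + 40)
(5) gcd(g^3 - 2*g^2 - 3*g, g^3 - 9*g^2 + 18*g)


(1) = gcd((y - 5)*(y - 3)*(y + 3), (y - 3)^2*(y + 3)) = y^2 - 9
(2) = s^2 + s*(-6 + 5*sqrt(2)) - 30*sqrt(2)
(3) = n + 4*x
(4) = gcd((m - 2)*(m + 6), (m - 4)*(m - 2)*(m + 5)) = m - 2
(5) = gcd(g*(g - 3)*(g + 1), g*(g - 6)*(g - 3)) = g^2 - 3*g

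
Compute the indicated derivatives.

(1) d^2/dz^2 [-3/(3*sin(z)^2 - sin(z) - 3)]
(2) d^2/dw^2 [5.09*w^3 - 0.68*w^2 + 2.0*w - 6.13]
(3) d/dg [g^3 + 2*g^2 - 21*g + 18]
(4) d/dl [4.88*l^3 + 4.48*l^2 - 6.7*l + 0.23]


(1) = 3*(-36*sin(z)^4 + 9*sin(z)^3 + 17*sin(z)^2 - 15*sin(z) + 20)/(sin(z) + 3*cos(z)^2)^3
(2) = 30.54*w - 1.36
(3) = 3*g^2 + 4*g - 21
(4) = 14.64*l^2 + 8.96*l - 6.7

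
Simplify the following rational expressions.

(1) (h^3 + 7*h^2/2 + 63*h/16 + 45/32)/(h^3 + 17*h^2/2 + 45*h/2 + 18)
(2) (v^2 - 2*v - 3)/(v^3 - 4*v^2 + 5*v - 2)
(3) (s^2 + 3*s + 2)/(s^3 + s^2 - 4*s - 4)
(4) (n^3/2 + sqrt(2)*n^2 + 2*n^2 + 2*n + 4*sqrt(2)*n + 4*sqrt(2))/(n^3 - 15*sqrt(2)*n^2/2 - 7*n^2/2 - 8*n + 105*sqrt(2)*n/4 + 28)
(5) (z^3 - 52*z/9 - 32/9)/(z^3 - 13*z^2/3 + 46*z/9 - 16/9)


(1) = (16*h^2 + 32*h + 15)/(16*h^2 + 112*h + 192)
(2) = (v^2 - 2*v - 3)/(v^3 - 4*v^2 + 5*v - 2)
(3) = 1/(s - 2)
(4) = (4*n^3 + n^2*(8*sqrt(2) + 16) + n*(16 + 32*sqrt(2)) + 32*sqrt(2))/(8*n^3 + n^2*(-60*sqrt(2) - 28) + n*(-64 + 210*sqrt(2)) + 224)
(5) = (3*z^2 + 8*z + 4)/(3*z^2 - 5*z + 2)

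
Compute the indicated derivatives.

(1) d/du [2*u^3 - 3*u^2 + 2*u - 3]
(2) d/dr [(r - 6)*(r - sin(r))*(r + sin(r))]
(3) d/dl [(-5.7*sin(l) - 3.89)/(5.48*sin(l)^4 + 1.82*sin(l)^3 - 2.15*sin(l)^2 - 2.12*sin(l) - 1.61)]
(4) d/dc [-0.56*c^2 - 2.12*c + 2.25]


(1) = 6*u^2 - 6*u + 2
(2) = 3*r^2 - r*sin(2*r) - 12*r - sin(r)^2 + 6*sin(2*r)
(3) = (93.708*sin(l)^4 + 106.0168*sin(l)^3 + 8.9844*sin(l)^2 - 16.727*sin(l) + 0.9302)*cos(l)/(30.0304*sin(l)^8 + 19.9472*sin(l)^7 - 20.2516*sin(l)^6 - 31.0612*sin(l)^5 - 20.7399*sin(l)^4 + 3.2556*sin(l)^3 + 11.4174*sin(l)^2 + 6.8264*sin(l) + 2.5921)
(4) = -1.12*c - 2.12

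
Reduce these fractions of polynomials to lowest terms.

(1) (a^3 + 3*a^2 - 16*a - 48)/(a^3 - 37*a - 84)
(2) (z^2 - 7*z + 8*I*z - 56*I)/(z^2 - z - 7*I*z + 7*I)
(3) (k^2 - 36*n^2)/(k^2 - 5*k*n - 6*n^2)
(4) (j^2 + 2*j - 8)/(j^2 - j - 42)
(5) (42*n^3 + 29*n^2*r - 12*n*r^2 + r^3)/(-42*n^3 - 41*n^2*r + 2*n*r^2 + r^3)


(1) = (a - 4)/(a - 7)
(2) = (z^2 + z*(-7 + 8*I) - 56*I)/(z^2 + z*(-1 - 7*I) + 7*I)
(3) = (k + 6*n)/(k + n)
(4) = (j^2 + 2*j - 8)/(j^2 - j - 42)
(5) = (-7*n + r)/(7*n + r)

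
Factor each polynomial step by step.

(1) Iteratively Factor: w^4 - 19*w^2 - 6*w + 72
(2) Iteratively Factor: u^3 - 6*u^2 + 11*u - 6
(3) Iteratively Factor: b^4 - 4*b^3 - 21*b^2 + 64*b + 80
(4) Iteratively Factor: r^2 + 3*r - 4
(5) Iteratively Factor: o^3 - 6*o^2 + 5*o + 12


(1) = (w - 4)*(w^3 + 4*w^2 - 3*w - 18) = (w - 4)*(w - 2)*(w^2 + 6*w + 9) = (w - 4)*(w - 2)*(w + 3)*(w + 3)
(2) = (u - 2)*(u^2 - 4*u + 3) = (u - 3)*(u - 2)*(u - 1)
(3) = (b - 5)*(b^3 + b^2 - 16*b - 16) = (b - 5)*(b + 1)*(b^2 - 16) = (b - 5)*(b - 4)*(b + 1)*(b + 4)
(4) = (r - 1)*(r + 4)
(5) = (o - 4)*(o^2 - 2*o - 3) = (o - 4)*(o - 3)*(o + 1)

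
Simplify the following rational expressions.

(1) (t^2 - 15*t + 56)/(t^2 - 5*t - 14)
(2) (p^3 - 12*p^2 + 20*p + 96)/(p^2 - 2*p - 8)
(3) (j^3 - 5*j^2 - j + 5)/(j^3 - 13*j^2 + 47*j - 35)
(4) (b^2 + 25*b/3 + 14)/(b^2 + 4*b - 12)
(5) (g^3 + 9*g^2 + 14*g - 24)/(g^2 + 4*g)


(1) = (t - 8)/(t + 2)
(2) = (p^2 - 14*p + 48)/(p - 4)
(3) = (j + 1)/(j - 7)
(4) = (3*b + 7)/(3*b - 6)
(5) = (g^2 + 5*g - 6)/g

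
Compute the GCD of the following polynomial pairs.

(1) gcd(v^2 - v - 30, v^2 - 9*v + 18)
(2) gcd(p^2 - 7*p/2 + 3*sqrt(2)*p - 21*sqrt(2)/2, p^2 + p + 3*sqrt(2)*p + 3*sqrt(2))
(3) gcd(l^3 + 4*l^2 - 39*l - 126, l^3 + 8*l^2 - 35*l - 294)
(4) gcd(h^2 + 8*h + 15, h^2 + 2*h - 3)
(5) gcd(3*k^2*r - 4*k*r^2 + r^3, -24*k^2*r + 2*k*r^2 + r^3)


(1) = gcd((v - 6)*(v + 5), (v - 6)*(v - 3)) = v - 6
(2) = gcd((p - 7/2)*(p + 3*sqrt(2)), (p + 1)*(p + 3*sqrt(2))) = p + 3*sqrt(2)
(3) = gcd((l - 6)*(l + 3)*(l + 7), (l - 6)*(l + 7)^2) = l^2 + l - 42
(4) = h + 3
(5) = gcd(r*(-3*k + r)*(-k + r), r*(-4*k + r)*(6*k + r)) = r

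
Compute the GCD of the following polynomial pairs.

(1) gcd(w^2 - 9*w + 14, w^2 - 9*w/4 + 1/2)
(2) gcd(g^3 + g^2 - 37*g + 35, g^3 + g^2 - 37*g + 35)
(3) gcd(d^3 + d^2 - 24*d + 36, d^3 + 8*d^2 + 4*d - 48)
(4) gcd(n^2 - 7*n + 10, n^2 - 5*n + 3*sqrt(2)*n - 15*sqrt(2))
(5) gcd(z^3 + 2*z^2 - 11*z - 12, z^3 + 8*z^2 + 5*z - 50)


(1) = w - 2
(2) = g^3 + g^2 - 37*g + 35
(3) = d^2 + 4*d - 12
(4) = gcd((n - 5)*(n - 2), (n - 5)*(n + 3*sqrt(2))) = n - 5
(5) = gcd((z - 3)*(z + 1)*(z + 4), (z - 2)*(z + 5)^2) = 1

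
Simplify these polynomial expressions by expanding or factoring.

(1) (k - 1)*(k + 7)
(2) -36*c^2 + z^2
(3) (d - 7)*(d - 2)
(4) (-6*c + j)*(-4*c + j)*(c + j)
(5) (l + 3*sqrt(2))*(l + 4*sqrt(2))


(1) = k^2 + 6*k - 7
(2) = (-6*c + z)*(6*c + z)
(3) = d^2 - 9*d + 14
(4) = 24*c^3 + 14*c^2*j - 9*c*j^2 + j^3
(5) = l^2 + 7*sqrt(2)*l + 24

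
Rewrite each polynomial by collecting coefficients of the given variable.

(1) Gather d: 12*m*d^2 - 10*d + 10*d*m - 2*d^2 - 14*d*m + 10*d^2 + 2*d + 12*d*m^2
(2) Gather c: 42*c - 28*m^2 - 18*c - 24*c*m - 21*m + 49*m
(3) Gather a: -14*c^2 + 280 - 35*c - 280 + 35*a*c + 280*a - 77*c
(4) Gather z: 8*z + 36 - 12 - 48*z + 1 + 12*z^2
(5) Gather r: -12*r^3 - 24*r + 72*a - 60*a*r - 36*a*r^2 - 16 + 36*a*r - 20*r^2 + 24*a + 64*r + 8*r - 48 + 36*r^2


(1) = d^2*(12*m + 8) + d*(12*m^2 - 4*m - 8)
(2) = c*(24 - 24*m) - 28*m^2 + 28*m
(3) = a*(35*c + 280) - 14*c^2 - 112*c
(4) = 12*z^2 - 40*z + 25
(5) = 96*a - 12*r^3 + r^2*(16 - 36*a) + r*(48 - 24*a) - 64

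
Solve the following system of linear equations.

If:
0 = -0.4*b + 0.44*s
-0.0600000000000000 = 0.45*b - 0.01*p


Then:
b = 1.1*s
p = 49.5*s + 6.0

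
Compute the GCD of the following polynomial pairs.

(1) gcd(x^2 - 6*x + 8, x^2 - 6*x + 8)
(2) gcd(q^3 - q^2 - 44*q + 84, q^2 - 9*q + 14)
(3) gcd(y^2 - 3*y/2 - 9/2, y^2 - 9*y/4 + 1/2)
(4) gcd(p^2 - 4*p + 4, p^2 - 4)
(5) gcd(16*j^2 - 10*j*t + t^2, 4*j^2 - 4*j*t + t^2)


(1) = gcd((x - 4)*(x - 2), (x - 4)*(x - 2)) = x^2 - 6*x + 8
(2) = gcd((q - 6)*(q - 2)*(q + 7), (q - 7)*(q - 2)) = q - 2
(3) = gcd((y - 3)*(y + 3/2), (y - 2)*(y - 1/4)) = 1
(4) = p - 2
(5) = gcd((-8*j + t)*(-2*j + t), (-2*j + t)^2) = -2*j + t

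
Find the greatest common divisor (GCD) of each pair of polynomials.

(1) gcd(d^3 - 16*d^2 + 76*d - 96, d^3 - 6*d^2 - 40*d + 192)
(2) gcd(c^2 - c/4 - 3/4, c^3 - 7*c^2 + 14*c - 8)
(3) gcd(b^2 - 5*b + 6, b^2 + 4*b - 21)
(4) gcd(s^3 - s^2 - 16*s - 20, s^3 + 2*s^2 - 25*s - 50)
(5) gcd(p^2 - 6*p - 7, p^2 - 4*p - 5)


(1) = gcd((d - 8)*(d - 6)*(d - 2), (d - 8)*(d - 4)*(d + 6)) = d - 8
(2) = gcd((c - 1)*(c + 3/4), (c - 4)*(c - 2)*(c - 1)) = c - 1
(3) = b - 3
(4) = gcd((s - 5)*(s + 2)^2, (s - 5)*(s + 2)*(s + 5)) = s^2 - 3*s - 10
(5) = p + 1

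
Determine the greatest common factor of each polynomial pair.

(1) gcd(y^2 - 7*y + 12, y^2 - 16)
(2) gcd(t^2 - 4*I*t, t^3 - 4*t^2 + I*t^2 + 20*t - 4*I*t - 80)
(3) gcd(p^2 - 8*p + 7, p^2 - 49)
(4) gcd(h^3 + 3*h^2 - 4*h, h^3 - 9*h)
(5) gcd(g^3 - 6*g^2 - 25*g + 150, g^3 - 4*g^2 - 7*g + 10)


(1) = y - 4
(2) = gcd(t*(t - 4*I), (t - 4)*(t - 4*I)*(t + 5*I)) = t - 4*I
(3) = gcd((p - 7)*(p - 1), (p - 7)*(p + 7)) = p - 7
(4) = h
(5) = gcd((g - 6)*(g - 5)*(g + 5), (g - 5)*(g - 1)*(g + 2)) = g - 5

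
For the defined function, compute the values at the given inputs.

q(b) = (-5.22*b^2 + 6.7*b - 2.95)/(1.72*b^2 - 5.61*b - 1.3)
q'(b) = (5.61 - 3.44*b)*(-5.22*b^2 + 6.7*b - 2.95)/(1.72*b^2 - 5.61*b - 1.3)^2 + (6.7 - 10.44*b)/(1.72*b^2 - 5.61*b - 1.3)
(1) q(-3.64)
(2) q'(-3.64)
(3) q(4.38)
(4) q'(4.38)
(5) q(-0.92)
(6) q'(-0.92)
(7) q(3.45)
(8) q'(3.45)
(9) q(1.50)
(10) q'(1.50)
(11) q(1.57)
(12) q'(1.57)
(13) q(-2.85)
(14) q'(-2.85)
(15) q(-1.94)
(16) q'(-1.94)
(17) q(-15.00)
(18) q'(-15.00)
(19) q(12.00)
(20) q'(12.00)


(1) = -2.30
(2) = 0.07
(3) = -10.35
(4) = 8.26
(5) = -2.55
(6) = -1.13
(7) = 230.33
(8) = 8072.01
(9) = 0.79
(10) = 1.47
(11) = 0.90
(12) = 1.62
(13) = -2.25
(14) = 0.06
(15) = -2.22
(16) = -0.02
(17) = -2.72
(18) = 0.02
(19) = -3.77
(20) = 0.09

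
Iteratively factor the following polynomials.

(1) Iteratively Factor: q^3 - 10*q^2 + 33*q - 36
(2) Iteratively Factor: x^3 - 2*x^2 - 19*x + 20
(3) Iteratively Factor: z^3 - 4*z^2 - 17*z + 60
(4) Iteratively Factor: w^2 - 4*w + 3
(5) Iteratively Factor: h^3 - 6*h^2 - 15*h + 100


(1) = (q - 3)*(q^2 - 7*q + 12) = (q - 3)^2*(q - 4)
(2) = (x + 4)*(x^2 - 6*x + 5) = (x - 5)*(x + 4)*(x - 1)
(3) = (z - 3)*(z^2 - z - 20) = (z - 5)*(z - 3)*(z + 4)
(4) = (w - 3)*(w - 1)
(5) = (h - 5)*(h^2 - h - 20) = (h - 5)*(h + 4)*(h - 5)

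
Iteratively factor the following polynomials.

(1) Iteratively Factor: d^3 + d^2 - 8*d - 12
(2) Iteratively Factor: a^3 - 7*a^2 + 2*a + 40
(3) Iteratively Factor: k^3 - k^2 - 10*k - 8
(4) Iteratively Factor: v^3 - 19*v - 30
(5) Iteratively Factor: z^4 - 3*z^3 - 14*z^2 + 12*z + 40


(1) = (d - 3)*(d^2 + 4*d + 4) = (d - 3)*(d + 2)*(d + 2)
(2) = (a - 5)*(a^2 - 2*a - 8) = (a - 5)*(a - 4)*(a + 2)
(3) = (k - 4)*(k^2 + 3*k + 2) = (k - 4)*(k + 2)*(k + 1)
(4) = (v + 2)*(v^2 - 2*v - 15) = (v + 2)*(v + 3)*(v - 5)
(5) = (z - 5)*(z^3 + 2*z^2 - 4*z - 8) = (z - 5)*(z + 2)*(z^2 - 4) = (z - 5)*(z - 2)*(z + 2)*(z + 2)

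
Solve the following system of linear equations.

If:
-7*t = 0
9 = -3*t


Then:
No Solution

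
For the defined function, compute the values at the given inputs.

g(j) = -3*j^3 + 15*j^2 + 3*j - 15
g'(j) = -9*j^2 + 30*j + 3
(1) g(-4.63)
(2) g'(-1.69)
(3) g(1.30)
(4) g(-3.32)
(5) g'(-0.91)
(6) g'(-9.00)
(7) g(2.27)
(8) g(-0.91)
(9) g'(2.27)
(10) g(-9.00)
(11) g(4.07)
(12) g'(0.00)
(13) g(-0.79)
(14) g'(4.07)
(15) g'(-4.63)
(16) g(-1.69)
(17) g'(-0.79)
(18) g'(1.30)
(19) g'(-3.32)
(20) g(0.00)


(1) = 590.42
(2) = -73.40
(3) = 7.66
(4) = 250.16
(5) = -31.75
(6) = -996.00
(7) = 34.01
(8) = -3.05
(9) = 24.72
(10) = 3360.00
(11) = 43.43
(12) = 3.00
(13) = -6.53
(14) = -23.98
(15) = -328.83
(16) = 37.25
(17) = -26.32
(18) = 26.79
(19) = -195.80
(20) = -15.00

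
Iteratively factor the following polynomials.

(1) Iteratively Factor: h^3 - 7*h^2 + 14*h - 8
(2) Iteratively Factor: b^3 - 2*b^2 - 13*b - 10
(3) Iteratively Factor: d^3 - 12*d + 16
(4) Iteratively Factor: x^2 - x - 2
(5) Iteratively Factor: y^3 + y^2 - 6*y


(1) = (h - 2)*(h^2 - 5*h + 4) = (h - 4)*(h - 2)*(h - 1)
(2) = (b + 1)*(b^2 - 3*b - 10) = (b + 1)*(b + 2)*(b - 5)
(3) = (d - 2)*(d^2 + 2*d - 8) = (d - 2)^2*(d + 4)
(4) = (x - 2)*(x + 1)
(5) = (y)*(y^2 + y - 6) = y*(y + 3)*(y - 2)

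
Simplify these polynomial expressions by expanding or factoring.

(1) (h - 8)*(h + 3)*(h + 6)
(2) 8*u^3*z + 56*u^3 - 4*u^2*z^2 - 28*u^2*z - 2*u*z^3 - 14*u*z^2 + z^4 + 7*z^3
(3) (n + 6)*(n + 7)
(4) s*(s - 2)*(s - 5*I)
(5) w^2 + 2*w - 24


(1) = h^3 + h^2 - 54*h - 144
(2) = (-2*u + z)^2*(2*u + z)*(z + 7)
(3) = n^2 + 13*n + 42
(4) = s^3 - 2*s^2 - 5*I*s^2 + 10*I*s
(5) = (w - 4)*(w + 6)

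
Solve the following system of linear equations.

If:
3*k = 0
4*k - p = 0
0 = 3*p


Then:
k = 0
p = 0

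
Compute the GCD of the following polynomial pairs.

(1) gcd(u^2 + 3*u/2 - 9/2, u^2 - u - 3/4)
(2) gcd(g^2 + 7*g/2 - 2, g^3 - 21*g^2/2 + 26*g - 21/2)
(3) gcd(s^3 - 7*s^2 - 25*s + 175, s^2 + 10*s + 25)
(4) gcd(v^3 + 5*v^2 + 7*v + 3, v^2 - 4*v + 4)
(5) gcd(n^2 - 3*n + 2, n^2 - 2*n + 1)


(1) = u - 3/2
(2) = gcd((g - 1/2)*(g + 4), (g - 7)*(g - 3)*(g - 1/2)) = g - 1/2
(3) = s + 5
(4) = gcd((v + 1)^2*(v + 3), (v - 2)^2) = 1
(5) = gcd((n - 2)*(n - 1), (n - 1)^2) = n - 1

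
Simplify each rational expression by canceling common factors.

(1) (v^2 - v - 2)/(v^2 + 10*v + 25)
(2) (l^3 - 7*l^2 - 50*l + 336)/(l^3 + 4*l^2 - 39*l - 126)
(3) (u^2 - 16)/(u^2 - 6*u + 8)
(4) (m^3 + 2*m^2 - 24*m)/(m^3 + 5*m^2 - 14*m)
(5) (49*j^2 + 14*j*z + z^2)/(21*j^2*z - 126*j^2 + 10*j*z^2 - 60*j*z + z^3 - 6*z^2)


(1) = (v^2 - v - 2)/(v^2 + 10*v + 25)
(2) = (l - 8)/(l + 3)
(3) = (u + 4)/(u - 2)
(4) = (m^2 + 2*m - 24)/(m^2 + 5*m - 14)
(5) = (7*j + z)/(3*j*z - 18*j + z^2 - 6*z)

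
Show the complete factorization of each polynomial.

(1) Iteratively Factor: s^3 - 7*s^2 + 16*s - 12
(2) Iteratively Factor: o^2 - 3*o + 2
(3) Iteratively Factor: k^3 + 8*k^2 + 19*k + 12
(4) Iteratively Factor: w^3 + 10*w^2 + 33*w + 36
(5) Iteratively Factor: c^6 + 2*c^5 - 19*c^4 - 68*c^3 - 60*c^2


(1) = (s - 2)*(s^2 - 5*s + 6) = (s - 2)^2*(s - 3)
(2) = (o - 2)*(o - 1)
(3) = (k + 4)*(k^2 + 4*k + 3) = (k + 1)*(k + 4)*(k + 3)
(4) = (w + 3)*(w^2 + 7*w + 12) = (w + 3)*(w + 4)*(w + 3)
(5) = (c + 2)*(c^5 - 19*c^3 - 30*c^2) = (c - 5)*(c + 2)*(c^4 + 5*c^3 + 6*c^2) = (c - 5)*(c + 2)^2*(c^3 + 3*c^2) = c*(c - 5)*(c + 2)^2*(c^2 + 3*c) = c*(c - 5)*(c + 2)^2*(c + 3)*(c)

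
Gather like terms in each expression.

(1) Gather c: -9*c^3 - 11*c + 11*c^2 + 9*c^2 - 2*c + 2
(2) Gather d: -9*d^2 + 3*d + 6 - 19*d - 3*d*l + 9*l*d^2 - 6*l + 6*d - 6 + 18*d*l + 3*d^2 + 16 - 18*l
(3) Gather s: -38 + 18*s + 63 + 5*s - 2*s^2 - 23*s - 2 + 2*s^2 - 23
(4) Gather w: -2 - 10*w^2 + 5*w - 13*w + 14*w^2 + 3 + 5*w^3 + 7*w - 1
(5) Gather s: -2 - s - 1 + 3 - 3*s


(1) = -9*c^3 + 20*c^2 - 13*c + 2
(2) = d^2*(9*l - 6) + d*(15*l - 10) - 24*l + 16
(3) = 0
(4) = 5*w^3 + 4*w^2 - w
(5) = -4*s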